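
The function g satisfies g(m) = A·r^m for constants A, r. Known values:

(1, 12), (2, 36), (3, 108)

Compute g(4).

Consecutive ratio: 36/12 = 3, and 108/36 = 3, so r = 3.
Then A·3^1 = 12 gives A = 4, and g(m) = 4·3^m.
g(4) = 4·3^4 = 324.

324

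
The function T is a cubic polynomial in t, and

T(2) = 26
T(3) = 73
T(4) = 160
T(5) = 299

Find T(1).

7

Write T(t) = at³ + bt² + ct + d; the 4 given values yield a linear system in the 4 coefficients.
Solving, T(t) = 2t³ + 2t² - t + 4.
Then T(1) = 7.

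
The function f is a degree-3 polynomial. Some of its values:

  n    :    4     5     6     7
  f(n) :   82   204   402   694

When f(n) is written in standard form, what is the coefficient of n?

2

Write f(n) = an³ + bn² + cn + d; the 4 given values yield a linear system in the 4 coefficients.
Solving, f(n) = 3n³ - 7n² + 2n - 6.
The coefficient of n is 2.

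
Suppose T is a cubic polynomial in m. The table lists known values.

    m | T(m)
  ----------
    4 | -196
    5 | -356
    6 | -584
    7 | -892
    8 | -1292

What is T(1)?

First differences: -160, -228, -308, -400. Second differences: -68, -80, -92. Third differences: -12, -12.
Level-3 differences are constant, so T has degree 3.
Fitting a degree-3 polynomial gives T(m) = -2m³ - 4m² - 2m + 4.
Then T(1) = -4.

-4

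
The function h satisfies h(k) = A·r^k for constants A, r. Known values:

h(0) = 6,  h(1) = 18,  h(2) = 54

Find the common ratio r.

Consecutive ratio: 18/6 = 3, and 54/18 = 3, so r = 3.
Then A·3^0 = 6 gives A = 6, and h(k) = 6·3^k.

3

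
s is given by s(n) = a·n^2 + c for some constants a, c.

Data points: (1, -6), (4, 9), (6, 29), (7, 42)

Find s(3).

2

From s(1) = -6 and s(4) = 9: 1a + c = -6 and 16a + c = 9.
Subtracting: 15a = 15, so a = 1; then c = -6 − 1·1 = -7.
So s(n) = 1n² − 7, and s(3) = 2.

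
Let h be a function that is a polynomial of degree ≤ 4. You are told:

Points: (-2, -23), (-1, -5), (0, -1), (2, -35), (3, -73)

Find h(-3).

-55

Write h(k) = ak^4 + bk³ + ck² + dk + e; the 5 given values yield a linear system in the 5 coefficients.
Solving, the top 2 coefficients vanish, and h(k) = -7k² - 3k - 1.
Then h(-3) = -55.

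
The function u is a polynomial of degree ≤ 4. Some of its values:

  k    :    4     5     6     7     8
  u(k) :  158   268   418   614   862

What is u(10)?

First differences: 110, 150, 196, 248. Second differences: 40, 46, 52. Third differences: 6, 6.
Level-3 differences are constant, so u has degree 3.
Fitting a degree-3 polynomial gives u(k) = k³ + 5k² + 4k - 2.
Then u(10) = 1538.

1538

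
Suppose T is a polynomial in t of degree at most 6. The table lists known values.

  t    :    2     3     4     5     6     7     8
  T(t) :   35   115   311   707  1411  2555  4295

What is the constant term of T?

7

First differences: 80, 196, 396, 704, 1144, 1740. Second differences: 116, 200, 308, 440, 596. Third differences: 84, 108, 132, 156. Fourth differences: 24, 24, 24.
Level-4 differences are constant, so T has degree 4.
Fitting a degree-4 polynomial gives T(t) = t^4 + 3t² + 7.
The constant term is T(0) = 7.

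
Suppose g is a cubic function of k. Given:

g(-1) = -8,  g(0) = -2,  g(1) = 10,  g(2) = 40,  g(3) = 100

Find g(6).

580

Write g(k) = ak³ + bk² + ck + d; the 5 given values yield a linear system in the 4 coefficients.
Solving, g(k) = 2k³ + 3k² + 7k - 2.
Then g(6) = 580.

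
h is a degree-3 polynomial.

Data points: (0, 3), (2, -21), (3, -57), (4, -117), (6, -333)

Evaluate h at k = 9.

-987

Write h(k) = ak³ + bk² + ck + d; the 5 given values yield a linear system in the 4 coefficients.
Solving, h(k) = -k³ - 3k² - 2k + 3.
Then h(9) = -987.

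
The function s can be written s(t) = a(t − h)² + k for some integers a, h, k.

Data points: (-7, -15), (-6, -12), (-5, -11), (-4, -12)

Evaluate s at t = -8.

First differences 3, 1, -1; second difference -2 = 2a, so a = -1.
Expanding, the t-coefficient is −2ah = 2h; matching it to the data gives h = -5, and then k = -11.
So s(t) = -1(t + 5)² − 11.
s(-8) = -1·(-3)² − 11 = -20.

-20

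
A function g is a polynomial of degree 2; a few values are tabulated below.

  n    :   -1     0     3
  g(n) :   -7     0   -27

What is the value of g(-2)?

-22

Write g(n) = an² + bn + c; the 3 given values yield a linear system in the 3 coefficients.
Solving, g(n) = -4n² + 3n.
Then g(-2) = -22.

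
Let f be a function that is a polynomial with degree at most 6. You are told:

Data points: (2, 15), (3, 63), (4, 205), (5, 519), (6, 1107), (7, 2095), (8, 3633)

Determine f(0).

Write f(x) = ax^6 + bx^5 + cx^4 + dx³ + ex² + px + q; the 7 given values yield a linear system in the 7 coefficients.
Solving, the top 2 coefficients vanish, and f(x) = x^4 - x³ + x² - 3x + 9.
Then f(0) = 9.

9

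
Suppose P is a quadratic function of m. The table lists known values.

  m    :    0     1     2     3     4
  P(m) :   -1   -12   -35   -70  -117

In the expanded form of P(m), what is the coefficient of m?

-5

First differences: -11, -23, -35, -47. Second differences: -12, -12, -12.
Level-2 differences are constant, so P has degree 2.
Fitting a degree-2 polynomial gives P(m) = -6m² - 5m - 1.
The coefficient of m is -5.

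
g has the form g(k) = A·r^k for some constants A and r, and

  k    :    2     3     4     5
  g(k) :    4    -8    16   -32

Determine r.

Consecutive ratio: -8/4 = -2, and 16/(-8) = -2, so r = -2.
Then A·(-2)^2 = 4 gives A = 1, and g(k) = 1·(-2)^k.

-2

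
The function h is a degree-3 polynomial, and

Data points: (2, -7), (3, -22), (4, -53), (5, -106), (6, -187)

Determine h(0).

Write h(k) = ak³ + bk² + ck + d; the 5 given values yield a linear system in the 4 coefficients.
Solving, h(k) = -k³ + k² - k - 1.
Then h(0) = -1.

-1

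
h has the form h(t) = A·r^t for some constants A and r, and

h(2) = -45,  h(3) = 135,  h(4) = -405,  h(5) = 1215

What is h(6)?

-3645

Consecutive ratio: 135/(-45) = -3, and -405/135 = -3, so r = -3.
Then A·(-3)^2 = -45 gives A = -5, and h(t) = -5·(-3)^t.
h(6) = -5·(-3)^6 = -3645.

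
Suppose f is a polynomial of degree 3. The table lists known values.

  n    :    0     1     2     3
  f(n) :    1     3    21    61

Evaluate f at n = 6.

373

Write f(n) = an³ + bn² + cn + d; the 4 given values yield a linear system in the 4 coefficients.
Solving, f(n) = n³ + 5n² - 4n + 1.
Then f(6) = 373.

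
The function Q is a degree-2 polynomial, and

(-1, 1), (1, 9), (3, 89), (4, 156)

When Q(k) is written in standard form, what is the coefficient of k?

4

Write Q(k) = ak² + bk + c; the 4 given values yield a linear system in the 3 coefficients.
Solving, Q(k) = 9k² + 4k - 4.
The coefficient of k is 4.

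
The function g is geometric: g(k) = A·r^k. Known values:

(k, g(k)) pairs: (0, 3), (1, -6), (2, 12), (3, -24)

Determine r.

-2

Consecutive ratio: -6/3 = -2, and 12/(-6) = -2, so r = -2.
Then A·(-2)^0 = 3 gives A = 3, and g(k) = 3·(-2)^k.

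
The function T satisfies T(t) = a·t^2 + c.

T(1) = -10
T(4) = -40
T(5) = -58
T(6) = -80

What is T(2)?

From T(1) = -10 and T(4) = -40: 1a + c = -10 and 16a + c = -40.
Subtracting: 15a = -30, so a = -2; then c = -10 − (-2)·1 = -8.
So T(t) = -2t² − 8, and T(2) = -16.

-16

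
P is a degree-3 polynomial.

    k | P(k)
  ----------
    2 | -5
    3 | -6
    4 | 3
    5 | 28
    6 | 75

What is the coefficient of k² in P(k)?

-4

Write P(k) = ak³ + bk² + ck + d; the 5 given values yield a linear system in the 4 coefficients.
Solving, P(k) = k³ - 4k² + 3.
The coefficient of k² is -4.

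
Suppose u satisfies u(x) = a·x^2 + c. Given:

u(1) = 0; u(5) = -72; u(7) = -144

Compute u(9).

-240

From u(1) = 0 and u(5) = -72: 1a + c = 0 and 25a + c = -72.
Subtracting: 24a = -72, so a = -3; then c = 0 − (-3)·1 = 3.
So u(x) = -3x² + 3, and u(9) = -240.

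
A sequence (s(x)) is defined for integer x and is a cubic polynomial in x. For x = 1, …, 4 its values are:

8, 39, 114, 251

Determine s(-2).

-1

Write s(x) = ax³ + bx² + cx + d; the 4 given values yield a linear system in the 4 coefficients.
Solving, s(x) = 3x³ + 4x² - 2x + 3.
Then s(-2) = -1.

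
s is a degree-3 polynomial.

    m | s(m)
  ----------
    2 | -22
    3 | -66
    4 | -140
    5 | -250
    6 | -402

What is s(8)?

First differences: -44, -74, -110, -152. Second differences: -30, -36, -42. Third differences: -6, -6.
Level-3 differences are constant, so s has degree 3.
Fitting a degree-3 polynomial gives s(m) = -m³ - 6m² + 5m.
Then s(8) = -856.

-856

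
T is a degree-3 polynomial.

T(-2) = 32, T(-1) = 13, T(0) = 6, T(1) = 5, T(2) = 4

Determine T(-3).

Write T(x) = ax³ + bx² + cx + d; the 5 given values yield a linear system in the 4 coefficients.
Solving, T(x) = -x³ + 3x² - 3x + 6.
Then T(-3) = 69.

69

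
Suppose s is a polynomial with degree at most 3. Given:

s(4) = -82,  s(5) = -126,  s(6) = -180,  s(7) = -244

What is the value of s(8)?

First differences: -44, -54, -64. Second differences: -10, -10.
Level-2 differences are constant, so s has degree 2.
Fitting a degree-2 polynomial gives s(n) = -5n² + n - 6.
Then s(8) = -318.

-318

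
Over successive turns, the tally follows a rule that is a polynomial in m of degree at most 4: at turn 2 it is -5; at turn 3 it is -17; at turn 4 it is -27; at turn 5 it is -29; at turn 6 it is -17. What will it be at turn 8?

Write the value at m as h(m).
First differences: -12, -10, -2, 12. Second differences: 2, 8, 14. Third differences: 6, 6.
Level-3 differences are constant, so h has degree 3.
Fitting a degree-3 polynomial gives h(m) = m³ - 8m² + 9m + 1.
Then h(8) = 73.

73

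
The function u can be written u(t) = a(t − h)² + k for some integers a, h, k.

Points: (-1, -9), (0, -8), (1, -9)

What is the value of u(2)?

First differences 1, -1; second difference -2 = 2a, so a = -1.
Expanding, the t-coefficient is −2ah = 2h; matching it to the data gives h = 0, and then k = -8.
So u(t) = -1(t + 0)² − 8.
u(2) = -1·2² − 8 = -12.

-12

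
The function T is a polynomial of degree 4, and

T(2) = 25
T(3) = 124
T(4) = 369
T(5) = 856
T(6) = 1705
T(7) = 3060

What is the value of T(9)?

7984

First differences: 99, 245, 487, 849, 1355. Second differences: 146, 242, 362, 506. Third differences: 96, 120, 144. Fourth differences: 24, 24.
Level-4 differences are constant, so T has degree 4.
Fitting a degree-4 polynomial gives T(k) = k^4 + 2k³ - 4k + 1.
Then T(9) = 7984.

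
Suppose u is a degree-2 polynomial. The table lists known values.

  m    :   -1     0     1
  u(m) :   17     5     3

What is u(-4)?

Write u(m) = am² + bm + c; the 3 given values yield a linear system in the 3 coefficients.
Solving, u(m) = 5m² - 7m + 5.
Then u(-4) = 113.

113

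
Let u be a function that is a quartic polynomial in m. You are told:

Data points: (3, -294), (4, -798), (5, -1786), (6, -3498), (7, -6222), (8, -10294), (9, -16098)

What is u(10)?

First differences: -504, -988, -1712, -2724, -4072, -5804. Second differences: -484, -724, -1012, -1348, -1732. Third differences: -240, -288, -336, -384. Fourth differences: -48, -48, -48.
Level-4 differences are constant, so u has degree 4.
Fitting a degree-4 polynomial gives u(m) = -2m^4 - 4m³ - 6m - 6.
Then u(10) = -24066.

-24066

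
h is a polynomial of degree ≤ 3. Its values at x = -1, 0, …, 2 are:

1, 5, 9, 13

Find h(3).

17

First differences: 4, 4, 4.
Level-1 differences are constant, so h has degree 1.
Fitting a degree-1 polynomial gives h(x) = 4x + 5.
Then h(3) = 17.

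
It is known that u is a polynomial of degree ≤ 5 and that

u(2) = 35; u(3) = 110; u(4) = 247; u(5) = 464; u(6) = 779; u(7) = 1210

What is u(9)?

2492

Write u(k) = ak^5 + bk^4 + ck³ + dk² + ek + p; the 6 given values yield a linear system in the 6 coefficients.
Solving, the top 2 coefficients vanish, and u(k) = 3k³ + 4k² - 2k - 1.
Then u(9) = 2492.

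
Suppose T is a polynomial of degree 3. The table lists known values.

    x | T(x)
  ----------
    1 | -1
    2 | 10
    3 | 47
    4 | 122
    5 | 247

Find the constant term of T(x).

2

First differences: 11, 37, 75, 125. Second differences: 26, 38, 50. Third differences: 12, 12.
Level-3 differences are constant, so T has degree 3.
Fitting a degree-3 polynomial gives T(x) = 2x³ + x² - 6x + 2.
The constant term is T(0) = 2.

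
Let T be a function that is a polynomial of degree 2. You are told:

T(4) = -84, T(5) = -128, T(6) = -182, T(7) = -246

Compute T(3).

-50

Write T(t) = at² + bt + c; the 4 given values yield a linear system in the 3 coefficients.
Solving, T(t) = -5t² + t - 8.
Then T(3) = -50.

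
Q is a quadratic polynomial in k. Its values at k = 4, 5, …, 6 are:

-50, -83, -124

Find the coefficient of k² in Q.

-4

Write Q(k) = ak² + bk + c; the 3 given values yield a linear system in the 3 coefficients.
Solving, Q(k) = -4k² + 3k + 2.
The coefficient of k² is -4.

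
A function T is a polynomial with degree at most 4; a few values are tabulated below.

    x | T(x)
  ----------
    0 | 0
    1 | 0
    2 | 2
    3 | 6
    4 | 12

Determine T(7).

Write T(x) = ax^4 + bx³ + cx² + dx + e; the 5 given values yield a linear system in the 5 coefficients.
Solving, the top 2 coefficients vanish, and T(x) = x² - x.
Then T(7) = 42.

42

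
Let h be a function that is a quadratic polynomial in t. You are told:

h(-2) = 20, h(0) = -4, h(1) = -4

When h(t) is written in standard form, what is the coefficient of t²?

4

Write h(t) = at² + bt + c; the 3 given values yield a linear system in the 3 coefficients.
Solving, h(t) = 4t² - 4t - 4.
The coefficient of t² is 4.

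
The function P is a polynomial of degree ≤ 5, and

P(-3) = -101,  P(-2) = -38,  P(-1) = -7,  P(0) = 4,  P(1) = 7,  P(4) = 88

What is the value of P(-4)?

Write P(m) = am^5 + bm^4 + cm³ + dm² + em + p; the 6 given values yield a linear system in the 6 coefficients.
Solving, the top 2 coefficients vanish, and P(m) = 2m³ - 4m² + 5m + 4.
Then P(-4) = -208.

-208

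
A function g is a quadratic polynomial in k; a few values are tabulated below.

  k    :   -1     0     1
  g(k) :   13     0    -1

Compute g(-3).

75

Write g(k) = ak² + bk + c; the 3 given values yield a linear system in the 3 coefficients.
Solving, g(k) = 6k² - 7k.
Then g(-3) = 75.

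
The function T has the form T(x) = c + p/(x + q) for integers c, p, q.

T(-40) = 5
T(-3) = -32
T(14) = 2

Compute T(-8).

(T(x) − c)(x + q) = p for each data point; the three points give a linear system in c and q, then p follows.
Solving: c = 4, q = 4, p = -36, so T(x) = 4 − 36/(x + 4).
Then T(-8) = 4 − 36/(-4) = 13.

13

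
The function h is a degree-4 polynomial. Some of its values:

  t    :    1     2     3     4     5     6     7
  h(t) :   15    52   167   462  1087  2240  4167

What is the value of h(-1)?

7

First differences: 37, 115, 295, 625, 1153, 1927. Second differences: 78, 180, 330, 528, 774. Third differences: 102, 150, 198, 246. Fourth differences: 48, 48, 48.
Level-4 differences are constant, so h has degree 4.
Fitting a degree-4 polynomial gives h(t) = 2t^4 - 3t³ + 7t² + 7t + 2.
Then h(-1) = 7.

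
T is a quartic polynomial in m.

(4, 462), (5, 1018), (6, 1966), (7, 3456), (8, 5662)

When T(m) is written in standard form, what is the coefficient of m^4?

Write T(m) = am^4 + bm³ + cm² + dm + e; the 5 given values yield a linear system in the 5 coefficients.
Solving, T(m) = m^4 + 3m³ + 4m - 2.
The coefficient of m^4 is 1.

1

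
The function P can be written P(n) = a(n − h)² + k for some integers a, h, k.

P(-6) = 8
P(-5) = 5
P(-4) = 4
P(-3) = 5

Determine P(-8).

First differences -3, -1, 1; second difference 2 = 2a, so a = 1.
Expanding, the n-coefficient is −2ah = -2h; matching it to the data gives h = -4, and then k = 4.
So P(n) = 1(n + 4)² + 4.
P(-8) = 1·(-4)² + 4 = 20.

20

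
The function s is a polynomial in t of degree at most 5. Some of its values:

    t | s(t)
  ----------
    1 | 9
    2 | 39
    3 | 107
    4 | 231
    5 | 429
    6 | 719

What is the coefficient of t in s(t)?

6

Write s(t) = at^5 + bt^4 + ct³ + dt² + et + p; the 6 given values yield a linear system in the 6 coefficients.
Solving, the top 2 coefficients vanish, and s(t) = 3t³ + t² + 6t - 1.
The coefficient of t is 6.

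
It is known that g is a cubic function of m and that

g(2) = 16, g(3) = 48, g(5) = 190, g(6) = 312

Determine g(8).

Write g(m) = am³ + bm² + cm + d; the 4 given values yield a linear system in the 4 coefficients.
Solving, g(m) = m³ + 3m² - 2m.
Then g(8) = 688.

688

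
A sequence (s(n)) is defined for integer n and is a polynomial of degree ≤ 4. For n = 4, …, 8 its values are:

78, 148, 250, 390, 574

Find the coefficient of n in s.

0

First differences: 70, 102, 140, 184. Second differences: 32, 38, 44. Third differences: 6, 6.
Level-3 differences are constant, so s has degree 3.
Fitting a degree-3 polynomial gives s(n) = n³ + n² - 2.
The coefficient of n is 0.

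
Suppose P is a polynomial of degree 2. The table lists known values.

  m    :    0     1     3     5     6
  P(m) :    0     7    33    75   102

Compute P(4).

52

Write P(m) = am² + bm + c; the 5 given values yield a linear system in the 3 coefficients.
Solving, P(m) = 2m² + 5m.
Then P(4) = 52.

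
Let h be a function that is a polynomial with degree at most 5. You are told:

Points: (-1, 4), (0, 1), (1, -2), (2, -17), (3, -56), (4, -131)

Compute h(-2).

19

First differences: -3, -3, -15, -39, -75. Second differences: 0, -12, -24, -36. Third differences: -12, -12, -12.
Level-3 differences are constant, so h has degree 3.
Fitting a degree-3 polynomial gives h(m) = -2m³ - m + 1.
Then h(-2) = 19.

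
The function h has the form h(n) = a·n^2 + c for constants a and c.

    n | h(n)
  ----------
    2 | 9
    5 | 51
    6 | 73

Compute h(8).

From h(2) = 9 and h(5) = 51: 4a + c = 9 and 25a + c = 51.
Subtracting: 21a = 42, so a = 2; then c = 9 − 2·4 = 1.
So h(n) = 2n² + 1, and h(8) = 129.

129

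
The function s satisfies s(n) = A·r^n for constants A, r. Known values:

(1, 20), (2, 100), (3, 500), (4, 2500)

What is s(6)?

Consecutive ratio: 100/20 = 5, and 500/100 = 5, so r = 5.
Then A·5^1 = 20 gives A = 4, and s(n) = 4·5^n.
s(6) = 4·5^6 = 62500.

62500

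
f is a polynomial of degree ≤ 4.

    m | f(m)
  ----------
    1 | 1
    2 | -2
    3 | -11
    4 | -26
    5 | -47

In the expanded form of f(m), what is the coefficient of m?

6

First differences: -3, -9, -15, -21. Second differences: -6, -6, -6.
Level-2 differences are constant, so f has degree 2.
Fitting a degree-2 polynomial gives f(m) = -3m² + 6m - 2.
The coefficient of m is 6.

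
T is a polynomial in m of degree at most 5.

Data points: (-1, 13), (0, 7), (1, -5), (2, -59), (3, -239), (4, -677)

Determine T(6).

First differences: -6, -12, -54, -180, -438. Second differences: -6, -42, -126, -258. Third differences: -36, -84, -132. Fourth differences: -48, -48.
Level-4 differences are constant, so T has degree 4.
Fitting a degree-4 polynomial gives T(m) = -2m^4 - 2m³ - m² - 7m + 7.
Then T(6) = -3095.

-3095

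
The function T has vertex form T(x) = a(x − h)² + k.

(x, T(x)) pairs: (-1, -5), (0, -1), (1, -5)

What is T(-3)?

First differences 4, -4; second difference -8 = 2a, so a = -4.
Expanding, the x-coefficient is −2ah = 8h; matching it to the data gives h = 0, and then k = -1.
So T(x) = -4(x + 0)² − 1.
T(-3) = -4·(-3)² − 1 = -37.

-37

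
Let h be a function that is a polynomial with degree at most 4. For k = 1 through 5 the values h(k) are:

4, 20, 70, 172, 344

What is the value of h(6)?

604

Write h(k) = ak^4 + bk³ + ck² + dk + e; the 5 given values yield a linear system in the 5 coefficients.
Solving, the leading coefficient vanishes, and h(k) = 3k³ - k² - 2k + 4.
Then h(6) = 604.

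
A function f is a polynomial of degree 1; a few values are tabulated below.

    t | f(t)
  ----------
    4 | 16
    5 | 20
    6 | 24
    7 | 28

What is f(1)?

4

First differences: 4, 4, 4.
Level-1 differences are constant, so f has degree 1.
Fitting a degree-1 polynomial gives f(t) = 4t.
Then f(1) = 4.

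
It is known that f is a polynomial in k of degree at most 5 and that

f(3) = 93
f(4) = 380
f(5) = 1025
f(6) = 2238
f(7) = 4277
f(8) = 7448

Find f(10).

First differences: 287, 645, 1213, 2039, 3171. Second differences: 358, 568, 826, 1132. Third differences: 210, 258, 306. Fourth differences: 48, 48.
Level-4 differences are constant, so f has degree 4.
Fitting a degree-4 polynomial gives f(k) = 2k^4 - k³ - 3k² - 5k.
Then f(10) = 18650.

18650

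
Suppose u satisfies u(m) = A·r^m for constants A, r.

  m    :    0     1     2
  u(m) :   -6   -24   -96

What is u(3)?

-384

Consecutive ratio: -24/(-6) = 4, and -96/(-24) = 4, so r = 4.
Then A·4^0 = -6 gives A = -6, and u(m) = -6·4^m.
u(3) = -6·4^3 = -384.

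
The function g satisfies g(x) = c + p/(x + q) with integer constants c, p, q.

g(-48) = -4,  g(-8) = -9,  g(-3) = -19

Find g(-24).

-5

(g(x) − c)(x + q) = p for each data point; the three points give a linear system in c and q, then p follows.
Solving: c = -3, q = 0, p = 48, so g(x) = -3 + 48/(x + 0).
Then g(-24) = -3 + 48/(-24) = -5.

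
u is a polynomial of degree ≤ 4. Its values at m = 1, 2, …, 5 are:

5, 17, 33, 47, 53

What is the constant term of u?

First differences: 12, 16, 14, 6. Second differences: 4, -2, -8. Third differences: -6, -6.
Level-3 differences are constant, so u has degree 3.
Fitting a degree-3 polynomial gives u(m) = -m³ + 8m² - 5m + 3.
The constant term is u(0) = 3.

3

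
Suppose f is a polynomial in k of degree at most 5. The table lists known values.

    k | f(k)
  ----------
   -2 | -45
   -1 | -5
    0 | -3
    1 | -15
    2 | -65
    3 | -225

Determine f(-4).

-575

Write f(k) = ak^5 + bk^4 + ck³ + dk² + ek + p; the 6 given values yield a linear system in the 6 coefficients.
Solving, the leading coefficient vanishes, and f(k) = -2k^4 - 5k² - 5k - 3.
Then f(-4) = -575.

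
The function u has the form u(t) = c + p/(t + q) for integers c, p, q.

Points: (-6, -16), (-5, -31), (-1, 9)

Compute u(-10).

(u(t) − c)(t + q) = p for each data point; the three points give a linear system in c and q, then p follows.
Solving: c = -1, q = 4, p = 30, so u(t) = -1 + 30/(t + 4).
Then u(-10) = -1 + 30/(-6) = -6.

-6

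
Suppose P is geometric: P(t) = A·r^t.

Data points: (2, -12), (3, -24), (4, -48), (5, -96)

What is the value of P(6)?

-192

Consecutive ratio: -24/(-12) = 2, and -48/(-24) = 2, so r = 2.
Then A·2^2 = -12 gives A = -3, and P(t) = -3·2^t.
P(6) = -3·2^6 = -192.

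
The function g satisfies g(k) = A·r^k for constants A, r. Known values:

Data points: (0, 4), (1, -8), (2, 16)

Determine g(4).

Consecutive ratio: -8/4 = -2, and 16/(-8) = -2, so r = -2.
Then A·(-2)^0 = 4 gives A = 4, and g(k) = 4·(-2)^k.
g(4) = 4·(-2)^4 = 64.

64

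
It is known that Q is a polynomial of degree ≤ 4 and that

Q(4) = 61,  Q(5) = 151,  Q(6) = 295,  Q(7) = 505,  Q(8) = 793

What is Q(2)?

-5

First differences: 90, 144, 210, 288. Second differences: 54, 66, 78. Third differences: 12, 12.
Level-3 differences are constant, so Q has degree 3.
Fitting a degree-3 polynomial gives Q(x) = 2x³ - 3x² - 5x + 1.
Then Q(2) = -5.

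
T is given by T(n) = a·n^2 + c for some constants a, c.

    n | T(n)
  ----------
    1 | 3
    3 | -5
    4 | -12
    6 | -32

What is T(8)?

-60

From T(1) = 3 and T(3) = -5: 1a + c = 3 and 9a + c = -5.
Subtracting: 8a = -8, so a = -1; then c = 3 − (-1)·1 = 4.
So T(n) = -1n² + 4, and T(8) = -60.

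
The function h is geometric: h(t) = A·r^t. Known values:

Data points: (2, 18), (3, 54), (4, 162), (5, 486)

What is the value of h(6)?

1458

Consecutive ratio: 54/18 = 3, and 162/54 = 3, so r = 3.
Then A·3^2 = 18 gives A = 2, and h(t) = 2·3^t.
h(6) = 2·3^6 = 1458.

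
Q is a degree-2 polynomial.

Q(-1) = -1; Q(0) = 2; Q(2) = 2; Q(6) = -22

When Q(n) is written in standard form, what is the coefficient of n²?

Write Q(n) = an² + bn + c; the 4 given values yield a linear system in the 3 coefficients.
Solving, Q(n) = -n² + 2n + 2.
The coefficient of n² is -1.

-1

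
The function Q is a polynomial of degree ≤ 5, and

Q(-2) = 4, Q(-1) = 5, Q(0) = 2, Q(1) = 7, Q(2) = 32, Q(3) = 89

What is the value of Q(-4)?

-58

First differences: 1, -3, 5, 25, 57. Second differences: -4, 8, 20, 32. Third differences: 12, 12, 12.
Level-3 differences are constant, so Q has degree 3.
Fitting a degree-3 polynomial gives Q(t) = 2t³ + 4t² - t + 2.
Then Q(-4) = -58.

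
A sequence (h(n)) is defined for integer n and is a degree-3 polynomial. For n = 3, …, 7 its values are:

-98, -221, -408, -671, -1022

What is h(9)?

First differences: -123, -187, -263, -351. Second differences: -64, -76, -88. Third differences: -12, -12.
Level-3 differences are constant, so h has degree 3.
Fitting a degree-3 polynomial gives h(n) = -2n³ - 8n² + 7n + 7.
Then h(9) = -2036.

-2036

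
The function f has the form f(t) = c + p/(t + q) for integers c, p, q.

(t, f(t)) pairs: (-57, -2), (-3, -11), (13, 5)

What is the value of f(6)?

19

(f(t) − c)(t + q) = p for each data point; the three points give a linear system in c and q, then p follows.
Solving: c = -1, q = -3, p = 60, so f(t) = -1 + 60/(t − 3).
Then f(6) = -1 + 60/3 = 19.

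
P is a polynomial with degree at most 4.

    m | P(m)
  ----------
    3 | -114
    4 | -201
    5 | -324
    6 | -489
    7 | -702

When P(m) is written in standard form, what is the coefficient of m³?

-1

First differences: -87, -123, -165, -213. Second differences: -36, -42, -48. Third differences: -6, -6.
Level-3 differences are constant, so P has degree 3.
Fitting a degree-3 polynomial gives P(m) = -m³ - 6m² - 8m - 9.
The coefficient of m³ is -1.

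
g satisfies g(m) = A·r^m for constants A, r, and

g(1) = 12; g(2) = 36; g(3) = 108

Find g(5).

Consecutive ratio: 36/12 = 3, and 108/36 = 3, so r = 3.
Then A·3^1 = 12 gives A = 4, and g(m) = 4·3^m.
g(5) = 4·3^5 = 972.

972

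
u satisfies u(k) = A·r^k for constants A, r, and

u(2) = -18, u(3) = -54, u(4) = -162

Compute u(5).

-486

Consecutive ratio: -54/(-18) = 3, and -162/(-54) = 3, so r = 3.
Then A·3^2 = -18 gives A = -2, and u(k) = -2·3^k.
u(5) = -2·3^5 = -486.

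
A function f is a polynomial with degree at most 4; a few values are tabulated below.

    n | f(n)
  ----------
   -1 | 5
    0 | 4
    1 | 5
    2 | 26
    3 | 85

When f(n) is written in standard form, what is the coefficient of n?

First differences: -1, 1, 21, 59. Second differences: 2, 20, 38. Third differences: 18, 18.
Level-3 differences are constant, so f has degree 3.
Fitting a degree-3 polynomial gives f(n) = 3n³ + n² - 3n + 4.
The coefficient of n is -3.

-3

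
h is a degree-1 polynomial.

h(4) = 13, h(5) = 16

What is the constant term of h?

Write h(k) = ak + b; the 2 given values yield a linear system in the 2 coefficients.
Solving, h(k) = 3k + 1.
The constant term is h(0) = 1.

1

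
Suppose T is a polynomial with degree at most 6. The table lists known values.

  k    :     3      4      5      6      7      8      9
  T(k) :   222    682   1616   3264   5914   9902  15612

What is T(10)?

23476

First differences: 460, 934, 1648, 2650, 3988, 5710. Second differences: 474, 714, 1002, 1338, 1722. Third differences: 240, 288, 336, 384. Fourth differences: 48, 48, 48.
Level-4 differences are constant, so T has degree 4.
Fitting a degree-4 polynomial gives T(k) = 2k^4 + 4k³ - 5k² - 3k + 6.
Then T(10) = 23476.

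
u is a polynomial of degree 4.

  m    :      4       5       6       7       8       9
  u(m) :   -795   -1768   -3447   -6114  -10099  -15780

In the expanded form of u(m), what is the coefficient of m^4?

First differences: -973, -1679, -2667, -3985, -5681. Second differences: -706, -988, -1318, -1696. Third differences: -282, -330, -378. Fourth differences: -48, -48.
Level-4 differences are constant, so u has degree 4.
Fitting a degree-4 polynomial gives u(m) = -2m^4 - 3m³ - 6m² + 2m - 3.
The coefficient of m^4 is -2.

-2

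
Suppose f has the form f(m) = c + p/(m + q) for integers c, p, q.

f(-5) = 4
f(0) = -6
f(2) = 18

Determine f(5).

(f(m) − c)(m + q) = p for each data point; the three points give a linear system in c and q, then p follows.
Solving: c = 6, q = -1, p = 12, so f(m) = 6 + 12/(m − 1).
Then f(5) = 6 + 12/4 = 9.

9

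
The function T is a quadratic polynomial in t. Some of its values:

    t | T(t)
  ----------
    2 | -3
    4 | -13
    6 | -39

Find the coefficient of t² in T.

-2

Write T(t) = at² + bt + c; the 3 given values yield a linear system in the 3 coefficients.
Solving, T(t) = -2t² + 7t - 9.
The coefficient of t² is -2.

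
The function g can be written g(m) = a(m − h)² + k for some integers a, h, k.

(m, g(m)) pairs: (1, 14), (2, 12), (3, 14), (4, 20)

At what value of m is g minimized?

2

First differences -2, 2, 6; second difference 4 = 2a, so a = 2.
Expanding, the m-coefficient is −2ah = -4h; matching it to the data gives h = 2, and then k = 12.
So g(m) = 2(m − 2)² + 12.
Hence h = 2.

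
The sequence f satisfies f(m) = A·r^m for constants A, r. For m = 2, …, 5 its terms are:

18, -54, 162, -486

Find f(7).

Consecutive ratio: -54/18 = -3, and 162/(-54) = -3, so r = -3.
Then A·(-3)^2 = 18 gives A = 2, and f(m) = 2·(-3)^m.
f(7) = 2·(-3)^7 = -4374.

-4374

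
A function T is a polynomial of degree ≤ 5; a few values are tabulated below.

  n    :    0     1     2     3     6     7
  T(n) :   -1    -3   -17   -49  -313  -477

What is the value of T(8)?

Write T(n) = an^5 + bn^4 + cn³ + dn² + en + p; the 6 given values yield a linear system in the 6 coefficients.
Solving, the top 2 coefficients vanish, and T(n) = -n³ - 3n² + 2n - 1.
Then T(8) = -689.

-689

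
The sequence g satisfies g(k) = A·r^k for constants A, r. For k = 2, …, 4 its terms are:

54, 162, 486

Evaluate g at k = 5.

Consecutive ratio: 162/54 = 3, and 486/162 = 3, so r = 3.
Then A·3^2 = 54 gives A = 6, and g(k) = 6·3^k.
g(5) = 6·3^5 = 1458.

1458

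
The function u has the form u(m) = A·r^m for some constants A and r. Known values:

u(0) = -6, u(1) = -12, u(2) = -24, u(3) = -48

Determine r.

Consecutive ratio: -12/(-6) = 2, and -24/(-12) = 2, so r = 2.
Then A·2^0 = -6 gives A = -6, and u(m) = -6·2^m.

2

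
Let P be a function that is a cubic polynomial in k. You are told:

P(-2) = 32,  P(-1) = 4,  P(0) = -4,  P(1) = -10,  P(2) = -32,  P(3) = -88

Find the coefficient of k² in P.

First differences: -28, -8, -6, -22, -56. Second differences: 20, 2, -16, -34. Third differences: -18, -18, -18.
Level-3 differences are constant, so P has degree 3.
Fitting a degree-3 polynomial gives P(k) = -3k³ + k² - 4k - 4.
The coefficient of k² is 1.

1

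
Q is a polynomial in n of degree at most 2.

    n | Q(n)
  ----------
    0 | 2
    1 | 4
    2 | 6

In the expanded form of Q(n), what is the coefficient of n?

2

First differences: 2, 2.
Level-1 differences are constant, so Q has degree 1.
Fitting a degree-1 polynomial gives Q(n) = 2n + 2.
The coefficient of n is 2.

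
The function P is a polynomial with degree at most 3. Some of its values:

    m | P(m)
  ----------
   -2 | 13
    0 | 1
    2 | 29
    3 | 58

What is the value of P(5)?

Write P(m) = am³ + bm² + cm + d; the 4 given values yield a linear system in the 4 coefficients.
Solving, the leading coefficient vanishes, and P(m) = 5m² + 4m + 1.
Then P(5) = 146.

146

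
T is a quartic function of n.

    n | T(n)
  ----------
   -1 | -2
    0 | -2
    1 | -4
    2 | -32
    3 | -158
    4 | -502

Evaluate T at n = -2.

First differences: 0, -2, -28, -126, -344. Second differences: -2, -26, -98, -218. Third differences: -24, -72, -120. Fourth differences: -48, -48.
Level-4 differences are constant, so T has degree 4.
Fitting a degree-4 polynomial gives T(n) = -2n^4 + n² - n - 2.
Then T(-2) = -28.

-28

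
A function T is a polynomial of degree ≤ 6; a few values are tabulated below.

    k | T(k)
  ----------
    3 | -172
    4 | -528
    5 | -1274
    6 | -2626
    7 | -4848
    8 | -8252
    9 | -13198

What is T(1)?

First differences: -356, -746, -1352, -2222, -3404, -4946. Second differences: -390, -606, -870, -1182, -1542. Third differences: -216, -264, -312, -360. Fourth differences: -48, -48, -48.
Level-4 differences are constant, so T has degree 4.
Fitting a degree-4 polynomial gives T(k) = -2k^4 - k² + k - 4.
Then T(1) = -6.

-6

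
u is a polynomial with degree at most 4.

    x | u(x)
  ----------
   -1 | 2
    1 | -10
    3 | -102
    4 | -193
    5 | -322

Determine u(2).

Write u(x) = ax^4 + bx³ + cx² + dx + e; the 5 given values yield a linear system in the 5 coefficients.
Solving, the leading coefficient vanishes, and u(x) = -x³ - 7x² - 5x + 3.
Then u(2) = -43.

-43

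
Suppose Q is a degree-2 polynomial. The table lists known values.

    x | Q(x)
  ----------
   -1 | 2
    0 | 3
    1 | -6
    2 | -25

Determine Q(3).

-54

First differences: 1, -9, -19. Second differences: -10, -10.
Level-2 differences are constant, so Q has degree 2.
Fitting a degree-2 polynomial gives Q(x) = -5x² - 4x + 3.
Then Q(3) = -54.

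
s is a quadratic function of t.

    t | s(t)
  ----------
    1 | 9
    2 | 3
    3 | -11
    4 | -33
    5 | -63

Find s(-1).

First differences: -6, -14, -22, -30. Second differences: -8, -8, -8.
Level-2 differences are constant, so s has degree 2.
Fitting a degree-2 polynomial gives s(t) = -4t² + 6t + 7.
Then s(-1) = -3.

-3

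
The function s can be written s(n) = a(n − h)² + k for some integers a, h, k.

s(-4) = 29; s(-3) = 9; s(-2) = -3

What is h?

First differences -20, -12; second difference 8 = 2a, so a = 4.
Expanding, the n-coefficient is −2ah = -8h; matching it to the data gives h = -1, and then k = -7.
So s(n) = 4(n + 1)² − 7.
Hence h = -1.

-1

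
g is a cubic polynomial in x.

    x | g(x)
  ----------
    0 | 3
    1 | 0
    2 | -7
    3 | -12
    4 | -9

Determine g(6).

45

Write g(x) = ax³ + bx² + cx + d; the 5 given values yield a linear system in the 4 coefficients.
Solving, g(x) = x³ - 5x² + x + 3.
Then g(6) = 45.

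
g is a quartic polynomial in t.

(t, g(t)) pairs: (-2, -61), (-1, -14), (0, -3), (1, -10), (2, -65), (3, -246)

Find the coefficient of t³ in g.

-1

Write g(t) = at^4 + bt³ + ct² + dt + e; the 6 given values yield a linear system in the 5 coefficients.
Solving, g(t) = -2t^4 - t³ - 7t² + 3t - 3.
The coefficient of t³ is -1.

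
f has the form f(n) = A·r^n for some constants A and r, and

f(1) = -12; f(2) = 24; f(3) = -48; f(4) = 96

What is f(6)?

384

Consecutive ratio: 24/(-12) = -2, and -48/24 = -2, so r = -2.
Then A·(-2)^1 = -12 gives A = 6, and f(n) = 6·(-2)^n.
f(6) = 6·(-2)^6 = 384.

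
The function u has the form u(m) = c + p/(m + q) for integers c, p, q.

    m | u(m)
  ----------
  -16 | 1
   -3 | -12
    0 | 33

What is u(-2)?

(u(m) − c)(m + q) = p for each data point; the three points give a linear system in c and q, then p follows.
Solving: c = 3, q = 1, p = 30, so u(m) = 3 + 30/(m + 1).
Then u(-2) = 3 + 30/(-1) = -27.

-27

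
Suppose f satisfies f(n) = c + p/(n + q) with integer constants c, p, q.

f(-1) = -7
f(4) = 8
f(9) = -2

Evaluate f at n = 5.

2

(f(n) − c)(n + q) = p for each data point; the three points give a linear system in c and q, then p follows.
Solving: c = -4, q = -3, p = 12, so f(n) = -4 + 12/(n − 3).
Then f(5) = -4 + 12/2 = 2.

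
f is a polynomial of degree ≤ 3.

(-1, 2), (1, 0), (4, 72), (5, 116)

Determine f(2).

14

Write f(k) = ak³ + bk² + ck + d; the 4 given values yield a linear system in the 4 coefficients.
Solving, the leading coefficient vanishes, and f(k) = 5k² - k - 4.
Then f(2) = 14.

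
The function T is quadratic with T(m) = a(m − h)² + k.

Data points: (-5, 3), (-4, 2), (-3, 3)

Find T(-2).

First differences -1, 1; second difference 2 = 2a, so a = 1.
Expanding, the m-coefficient is −2ah = -2h; matching it to the data gives h = -4, and then k = 2.
So T(m) = 1(m + 4)² + 2.
T(-2) = 1·2² + 2 = 6.

6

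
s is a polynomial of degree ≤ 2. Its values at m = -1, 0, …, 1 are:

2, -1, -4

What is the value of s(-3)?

Write s(m) = am² + bm + c; the 3 given values yield a linear system in the 3 coefficients.
Solving, the leading coefficient vanishes, and s(m) = -3m - 1.
Then s(-3) = 8.

8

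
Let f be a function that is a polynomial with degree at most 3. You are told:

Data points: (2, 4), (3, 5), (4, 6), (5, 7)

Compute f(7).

9

First differences: 1, 1, 1.
Level-1 differences are constant, so f has degree 1.
Fitting a degree-1 polynomial gives f(n) = n + 2.
Then f(7) = 9.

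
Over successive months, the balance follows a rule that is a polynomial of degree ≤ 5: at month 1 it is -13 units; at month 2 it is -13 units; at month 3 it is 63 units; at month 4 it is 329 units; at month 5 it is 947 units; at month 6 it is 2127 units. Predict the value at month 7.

4127

Write the value at m as g(m).
Write g(m) = am^5 + bm^4 + cm³ + dm² + em + p; the 6 given values yield a linear system in the 6 coefficients.
Solving, the leading coefficient vanishes, and g(m) = 2m^4 - m³ - 6m² - 5m - 3.
Then g(7) = 4127.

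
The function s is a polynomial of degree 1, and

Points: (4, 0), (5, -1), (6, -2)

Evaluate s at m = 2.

First differences: -1, -1.
Level-1 differences are constant, so s has degree 1.
Fitting a degree-1 polynomial gives s(m) = -m + 4.
Then s(2) = 2.

2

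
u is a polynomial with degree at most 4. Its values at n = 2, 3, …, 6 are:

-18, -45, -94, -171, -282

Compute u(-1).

-9

Write u(n) = an^4 + bn³ + cn² + dn + e; the 5 given values yield a linear system in the 5 coefficients.
Solving, the leading coefficient vanishes, and u(n) = -n³ - 2n² + 2n - 6.
Then u(-1) = -9.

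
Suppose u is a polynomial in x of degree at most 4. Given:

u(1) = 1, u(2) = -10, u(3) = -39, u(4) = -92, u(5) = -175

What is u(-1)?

-7

First differences: -11, -29, -53, -83. Second differences: -18, -24, -30. Third differences: -6, -6.
Level-3 differences are constant, so u has degree 3.
Fitting a degree-3 polynomial gives u(x) = -x³ - 3x² + 5x.
Then u(-1) = -7.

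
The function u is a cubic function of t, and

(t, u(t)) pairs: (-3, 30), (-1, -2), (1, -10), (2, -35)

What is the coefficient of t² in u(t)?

Write u(t) = at³ + bt² + ct + d; the 4 given values yield a linear system in the 4 coefficients.
Solving, u(t) = -2t³ - 3t² - 2t - 3.
The coefficient of t² is -3.

-3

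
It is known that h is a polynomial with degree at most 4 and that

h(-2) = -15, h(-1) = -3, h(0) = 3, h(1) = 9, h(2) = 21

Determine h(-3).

-39

Write h(m) = am^4 + bm³ + cm² + dm + e; the 5 given values yield a linear system in the 5 coefficients.
Solving, the leading coefficient vanishes, and h(m) = m³ + 5m + 3.
Then h(-3) = -39.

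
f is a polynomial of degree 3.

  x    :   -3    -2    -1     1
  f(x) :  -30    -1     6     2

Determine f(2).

Write f(x) = ax³ + bx² + cx + d; the 4 given values yield a linear system in the 4 coefficients.
Solving, f(x) = 2x³ + x² - 4x + 3.
Then f(2) = 15.

15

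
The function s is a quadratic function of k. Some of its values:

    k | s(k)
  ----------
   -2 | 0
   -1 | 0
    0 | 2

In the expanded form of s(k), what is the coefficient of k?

Write s(k) = ak² + bk + c; the 3 given values yield a linear system in the 3 coefficients.
Solving, s(k) = k² + 3k + 2.
The coefficient of k is 3.

3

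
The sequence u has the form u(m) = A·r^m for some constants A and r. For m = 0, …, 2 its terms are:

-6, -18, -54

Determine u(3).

Consecutive ratio: -18/(-6) = 3, and -54/(-18) = 3, so r = 3.
Then A·3^0 = -6 gives A = -6, and u(m) = -6·3^m.
u(3) = -6·3^3 = -162.

-162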